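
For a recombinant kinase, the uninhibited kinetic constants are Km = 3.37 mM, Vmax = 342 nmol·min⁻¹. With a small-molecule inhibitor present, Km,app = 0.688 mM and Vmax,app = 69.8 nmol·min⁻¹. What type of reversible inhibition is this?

Both Km and Vmax decrease by the same factor (~4.90-fold) — characteristic of uncompetitive inhibition.

uncompetitive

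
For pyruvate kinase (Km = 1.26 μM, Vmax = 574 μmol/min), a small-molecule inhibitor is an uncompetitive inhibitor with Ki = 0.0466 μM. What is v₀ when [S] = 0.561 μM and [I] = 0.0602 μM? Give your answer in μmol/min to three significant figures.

126 μmol/min

With α = 1 + [I]/Ki = 1 + 0.0602/0.0466 = 2.292, the uncompetitive rate law is v = (Vmax/α)·[S] / (Km/α + [S]).
v = (574/2.292)×0.561 / (1.26/2.292 + 0.561) = 140.5/1.111 = 126 μmol/min.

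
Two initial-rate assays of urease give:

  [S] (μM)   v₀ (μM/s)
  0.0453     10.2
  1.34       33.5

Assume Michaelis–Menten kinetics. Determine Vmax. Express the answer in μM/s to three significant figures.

In reciprocal form, 1/v = (Km/Vmax)·(1/[S]) + 1/Vmax. The two points give (1/[S], 1/v) = (22.08, 0.09804) and (0.7463, 0.02985).
Slope = (0.09804 − 0.02985)/(22.08 − 0.7463) = 0.003197; intercept = 0.09804 − 0.003197×22.08 = 0.02746.
Vmax = 1/intercept = 36.4 μM/s; Km = slope × Vmax = 0.003197 × 36.4 = 0.116 μM.

36.4 μM/s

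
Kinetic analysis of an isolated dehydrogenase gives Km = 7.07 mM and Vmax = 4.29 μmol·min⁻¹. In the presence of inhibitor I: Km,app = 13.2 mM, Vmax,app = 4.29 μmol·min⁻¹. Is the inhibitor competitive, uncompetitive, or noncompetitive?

competitive

Km increases (7.07 → 13.2 mM) while Vmax is unchanged — the hallmark of competitive inhibition.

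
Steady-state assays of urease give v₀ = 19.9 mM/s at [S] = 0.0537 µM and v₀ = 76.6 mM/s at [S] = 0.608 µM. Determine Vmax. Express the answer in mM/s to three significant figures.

From v = Vmax[S]/(Km+[S]), each point gives Vmax = v(Km+[S])/[S].
Equating: 19.9(Km+0.0537)/0.0537 = 76.6(Km+0.608)/0.608.
370.6·Km + 19.9 = 126.0·Km + 76.6, so (370.6 − 126.0)·Km = 76.6 − 19.9.
Km = 56.70/244.6 = 0.232 µM; then Vmax = 19.9(0.232+0.0537)/0.0537 = 106 mM/s.

106 mM/s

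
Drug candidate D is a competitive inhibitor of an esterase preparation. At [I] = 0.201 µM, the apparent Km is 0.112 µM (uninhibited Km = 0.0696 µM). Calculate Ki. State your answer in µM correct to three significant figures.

Competitive: Km,app = α·Km with α = 1 + [I]/Ki.
α = Km,app/Km = 0.112/0.0696 = 1.609.
Ki = [I]/(α − 1) = 0.201/0.6092 = 0.330 µM.

0.330 µM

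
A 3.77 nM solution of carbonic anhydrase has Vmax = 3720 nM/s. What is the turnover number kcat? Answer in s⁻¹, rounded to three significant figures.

987 s⁻¹

kcat = Vmax/[E]total = 3720 nM/s / 3.77 nM = 987 s⁻¹.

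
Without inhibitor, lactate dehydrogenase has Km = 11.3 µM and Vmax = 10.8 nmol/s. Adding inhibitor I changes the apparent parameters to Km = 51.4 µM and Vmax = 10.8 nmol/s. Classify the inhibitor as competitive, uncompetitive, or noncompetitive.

Km increases (11.3 → 51.4 µM) while Vmax is unchanged — the hallmark of competitive inhibition.

competitive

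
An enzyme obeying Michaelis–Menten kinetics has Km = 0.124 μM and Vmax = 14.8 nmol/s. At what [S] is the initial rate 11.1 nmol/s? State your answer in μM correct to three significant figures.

0.372 μM

The required fractional saturation is v/Vmax = 11.1/14.8 = 0.7500.
Then [S]/(Km+[S]) = 0.7500 ⇒ [S] = 0.124 × 0.7500/(1 − 0.7500) = 0.372 μM.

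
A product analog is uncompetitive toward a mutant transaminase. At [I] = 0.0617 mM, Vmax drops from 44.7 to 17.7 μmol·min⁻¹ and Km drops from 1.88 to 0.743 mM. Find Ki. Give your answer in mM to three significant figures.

0.0404 mM

Uncompetitive: Vmax,app = Vmax/α (and Km,app = Km/α) with α = 1 + [I]/Ki.
α = Vmax/Vmax,app = 44.7/17.7 = 2.525.
Since α = 1 + [I]/Ki, [I]/Ki = 2.525 − 1 = 1.525 and Ki = 0.0617/1.525 = 0.0404 mM.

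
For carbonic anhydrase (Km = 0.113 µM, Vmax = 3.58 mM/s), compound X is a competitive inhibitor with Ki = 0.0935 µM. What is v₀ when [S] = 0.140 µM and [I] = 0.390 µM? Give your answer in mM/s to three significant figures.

α = 1 + [I]/Ki = 1 + 0.390/0.0935 = 5.171.
For a competitive inhibitor, Vmax is unchanged and the apparent Km becomes α·Km: Km,app = 0.584 µM, Vmax,app = 3.58 mM/s.
v = Vmax,app·[S]/(Km,app + [S]) = 3.58 × 0.140/(0.584 + 0.140) = 0.692 mM/s.

0.692 mM/s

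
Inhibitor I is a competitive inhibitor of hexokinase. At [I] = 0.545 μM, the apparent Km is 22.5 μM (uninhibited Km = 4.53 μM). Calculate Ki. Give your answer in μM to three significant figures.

0.137 μM

Competitive: Km,app = α·Km with α = 1 + [I]/Ki.
α = Km,app/Km = 22.5/4.53 = 4.967.
Since α = 1 + [I]/Ki, [I]/Ki = 4.967 − 1 = 3.967 and Ki = 0.545/3.967 = 0.137 μM.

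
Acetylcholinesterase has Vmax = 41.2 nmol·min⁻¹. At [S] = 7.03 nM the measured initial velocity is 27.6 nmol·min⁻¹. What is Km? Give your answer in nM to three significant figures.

3.46 nM

From v = Vmax[S]/(Km+[S]), Km = [S](Vmax − v)/v.
Km = 7.03 × (41.2 − 27.6) / 27.6 = 95.61/27.6 = 3.46 nM.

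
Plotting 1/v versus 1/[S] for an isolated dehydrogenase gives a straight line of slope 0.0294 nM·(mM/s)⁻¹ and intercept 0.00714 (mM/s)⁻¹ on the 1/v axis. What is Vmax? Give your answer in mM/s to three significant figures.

The y-intercept of a Lineweaver–Burk plot equals 1/Vmax, so Vmax = 1/0.00714 = 140 mM/s.

140 mM/s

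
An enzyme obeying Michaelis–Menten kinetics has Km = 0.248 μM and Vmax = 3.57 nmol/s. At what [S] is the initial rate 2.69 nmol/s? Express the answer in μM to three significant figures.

Rearranging v = Vmax[S]/(Km+[S]) gives [S] = Km·v/(Vmax − v).
[S] = 0.248 × 2.69 / (3.57 − 2.69) = 0.6671/0.8800 = 0.758 μM.

0.758 μM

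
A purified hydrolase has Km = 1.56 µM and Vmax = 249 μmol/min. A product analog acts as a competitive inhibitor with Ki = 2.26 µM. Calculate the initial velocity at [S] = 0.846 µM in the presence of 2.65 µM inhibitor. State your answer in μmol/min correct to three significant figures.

49.7 μmol/min

With α = 1 + [I]/Ki = 1 + 2.65/2.26 = 2.173, the competitive rate law is v = Vmax[S] / (αKm + [S]).
v = 249×0.846 / (2.173×1.56 + 0.846) = 210.7/4.235 = 49.7 μmol/min.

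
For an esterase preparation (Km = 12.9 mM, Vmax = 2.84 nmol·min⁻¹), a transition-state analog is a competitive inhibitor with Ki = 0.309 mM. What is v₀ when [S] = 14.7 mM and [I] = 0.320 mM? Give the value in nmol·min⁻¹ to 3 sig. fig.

1.02 nmol·min⁻¹

α = 1 + [I]/Ki = 1 + 0.320/0.309 = 2.036.
For a competitive inhibitor, Vmax is unchanged and the apparent Km becomes α·Km: Km,app = 26.3 mM, Vmax,app = 2.84 nmol·min⁻¹.
v = Vmax,app·[S]/(Km,app + [S]) = 2.84 × 14.7/(26.3 + 14.7) = 1.02 nmol·min⁻¹.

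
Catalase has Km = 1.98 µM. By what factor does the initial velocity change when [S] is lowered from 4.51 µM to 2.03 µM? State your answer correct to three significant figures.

0.728

The fractional saturations are [S]/(Km+[S]) = 4.51/6.490 = 0.6949 and 2.03/4.010 = 0.5062.
v₂/v₁ is just their ratio: 0.5062/0.6949 = 0.728.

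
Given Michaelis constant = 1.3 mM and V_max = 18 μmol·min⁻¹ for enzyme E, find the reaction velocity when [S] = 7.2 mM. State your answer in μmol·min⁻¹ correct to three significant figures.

15.2 μmol·min⁻¹

v = Vmax·[S]/(Km + [S]) = 18 × 7.2 / (1.3 + 7.2)
  = 129.6 / 8.500 = 15.2 μmol·min⁻¹.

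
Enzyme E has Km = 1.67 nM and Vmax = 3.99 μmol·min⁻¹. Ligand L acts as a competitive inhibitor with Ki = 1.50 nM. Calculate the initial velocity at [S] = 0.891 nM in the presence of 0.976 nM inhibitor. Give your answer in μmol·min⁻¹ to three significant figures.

0.975 μmol·min⁻¹

α = 1 + [I]/Ki = 1 + 0.976/1.50 = 1.651.
For a competitive inhibitor, Vmax is unchanged and the apparent Km becomes α·Km: Km,app = 2.76 nM, Vmax,app = 3.99 μmol·min⁻¹.
v = Vmax,app·[S]/(Km,app + [S]) = 3.99 × 0.891/(2.76 + 0.891) = 0.975 μmol·min⁻¹.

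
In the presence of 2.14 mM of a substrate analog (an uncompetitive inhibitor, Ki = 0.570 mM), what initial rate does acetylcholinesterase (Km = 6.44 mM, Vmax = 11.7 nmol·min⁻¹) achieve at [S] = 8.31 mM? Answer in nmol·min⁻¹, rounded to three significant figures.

2.12 nmol·min⁻¹

α = 1 + [I]/Ki = 1 + 2.14/0.570 = 4.754.
For an uncompetitive inhibitor, both parameters are divided by α, giving Vmax/α and Km/α: Km,app = 1.35 mM, Vmax,app = 2.46 nmol·min⁻¹.
v = Vmax,app·[S]/(Km,app + [S]) = 2.46 × 8.31/(1.35 + 8.31) = 2.12 nmol·min⁻¹.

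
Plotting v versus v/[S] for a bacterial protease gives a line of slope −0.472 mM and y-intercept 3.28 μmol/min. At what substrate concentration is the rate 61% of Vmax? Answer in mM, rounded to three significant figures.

0.738 mM

The Eadie–Hofstee slope gives Km = 0.472 mM (slope = −Km).
v/Vmax = [S]/(Km+[S]) = 0.61 ⇒ [S] = Km·0.61/(1−0.61) = 0.472 × 1.564 = 0.738 mM.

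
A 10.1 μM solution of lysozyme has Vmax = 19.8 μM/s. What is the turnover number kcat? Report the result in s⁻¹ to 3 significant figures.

kcat = Vmax/[E]total = 19.8 μM/s / 10.1 μM = 1.96 s⁻¹.

1.96 s⁻¹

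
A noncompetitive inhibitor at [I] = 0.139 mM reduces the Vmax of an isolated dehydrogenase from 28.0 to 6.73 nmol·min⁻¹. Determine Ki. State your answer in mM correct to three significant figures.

Noncompetitive: Vmax,app = Vmax/α with α = 1 + [I]/Ki.
α = Vmax/Vmax,app = 28.0/6.73 = 4.160.
Since α = 1 + [I]/Ki, [I]/Ki = 4.160 − 1 = 3.160 and Ki = 0.139/3.160 = 0.0440 mM.

0.0440 mM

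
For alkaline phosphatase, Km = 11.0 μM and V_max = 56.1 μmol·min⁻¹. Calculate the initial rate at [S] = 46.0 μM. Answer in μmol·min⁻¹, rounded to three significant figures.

45.3 μmol·min⁻¹

v = Vmax·[S]/(Km + [S]) = 56.1 × 46.0 / (11.0 + 46.0)
  = 2581 / 57.00 = 45.3 μmol·min⁻¹.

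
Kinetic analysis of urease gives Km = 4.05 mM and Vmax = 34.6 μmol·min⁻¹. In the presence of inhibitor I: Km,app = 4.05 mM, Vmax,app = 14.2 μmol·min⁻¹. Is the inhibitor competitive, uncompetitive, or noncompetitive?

Vmax decreases (34.6 → 14.2 μmol·min⁻¹) while Km is unchanged — pure noncompetitive inhibition.

noncompetitive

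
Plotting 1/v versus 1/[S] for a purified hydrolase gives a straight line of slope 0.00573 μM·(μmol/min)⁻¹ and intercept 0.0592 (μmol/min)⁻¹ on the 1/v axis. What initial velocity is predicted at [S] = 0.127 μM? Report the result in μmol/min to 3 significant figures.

The y-intercept is 1/Vmax, so Vmax = 1/0.0592 = 16.9 μmol/min.
The slope is Km/Vmax, so Km = 0.00573 × 16.9 = 0.0968 μM.
Then v = 16.9 × 0.127/(0.0968 + 0.127) = 9.59 μmol/min.

9.59 μmol/min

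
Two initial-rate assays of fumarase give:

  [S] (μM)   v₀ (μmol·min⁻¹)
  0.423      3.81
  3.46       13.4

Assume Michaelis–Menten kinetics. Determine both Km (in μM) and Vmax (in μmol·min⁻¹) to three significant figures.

Km = 1.87 μM; Vmax = 20.6 μmol·min⁻¹

In reciprocal form, 1/v = (Km/Vmax)·(1/[S]) + 1/Vmax. The two points give (1/[S], 1/v) = (2.364, 0.2625) and (0.2890, 0.07463).
Slope = (0.2625 − 0.07463)/(2.364 − 0.2890) = 0.09052; intercept = 0.2625 − 0.09052×2.364 = 0.04846.
Vmax = 1/intercept = 20.6 μmol·min⁻¹; Km = slope × Vmax = 0.09052 × 20.6 = 1.87 μM.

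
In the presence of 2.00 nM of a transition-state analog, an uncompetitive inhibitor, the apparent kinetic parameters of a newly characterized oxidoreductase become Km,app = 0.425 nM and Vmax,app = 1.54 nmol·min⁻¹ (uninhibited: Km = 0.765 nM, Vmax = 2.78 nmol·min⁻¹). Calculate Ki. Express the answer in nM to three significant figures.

Uncompetitive: Vmax,app = Vmax/α (and Km,app = Km/α) with α = 1 + [I]/Ki.
α = Vmax/Vmax,app = 2.78/1.54 = 1.805.
Ki = [I]/(α − 1) = 2.00/0.8052 = 2.48 nM.

2.48 nM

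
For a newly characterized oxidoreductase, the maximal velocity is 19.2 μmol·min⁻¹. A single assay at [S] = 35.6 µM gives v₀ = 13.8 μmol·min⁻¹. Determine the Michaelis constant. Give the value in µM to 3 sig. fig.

v/Vmax = 13.8/19.2 = 0.7188 = [S]/(Km+[S]).
So Km + [S] = [S]/0.7188 = 49.53 µM, giving Km = 49.53 − 35.6 = 13.9 µM.

13.9 µM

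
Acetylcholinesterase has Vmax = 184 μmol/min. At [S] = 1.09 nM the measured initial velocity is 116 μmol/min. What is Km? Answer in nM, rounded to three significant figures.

0.639 nM

From v = Vmax[S]/(Km+[S]), Km = [S](Vmax − v)/v.
Km = 1.09 × (184 − 116) / 116 = 74.12/116 = 0.639 nM.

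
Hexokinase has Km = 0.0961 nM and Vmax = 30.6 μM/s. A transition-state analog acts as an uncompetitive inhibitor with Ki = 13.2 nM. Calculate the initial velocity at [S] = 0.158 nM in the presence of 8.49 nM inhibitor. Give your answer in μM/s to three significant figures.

α = 1 + [I]/Ki = 1 + 8.49/13.2 = 1.643.
For an uncompetitive inhibitor, both parameters are divided by α, giving Vmax/α and Km/α: Km,app = 0.0585 nM, Vmax,app = 18.6 μM/s.
v = Vmax,app·[S]/(Km,app + [S]) = 18.6 × 0.158/(0.0585 + 0.158) = 13.6 μM/s.

13.6 μM/s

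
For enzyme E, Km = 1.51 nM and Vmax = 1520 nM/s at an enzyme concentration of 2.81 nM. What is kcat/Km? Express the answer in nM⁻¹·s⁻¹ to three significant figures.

kcat = Vmax/[E]total = 1520/2.81 = 541 s⁻¹.
kcat/Km = 541/1.51 = 358 nM⁻¹·s⁻¹.

358 nM⁻¹·s⁻¹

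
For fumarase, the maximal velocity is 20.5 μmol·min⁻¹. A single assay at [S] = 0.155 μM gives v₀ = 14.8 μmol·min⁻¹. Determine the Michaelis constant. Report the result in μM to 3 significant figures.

From v = Vmax[S]/(Km+[S]), Km = [S](Vmax − v)/v.
Km = 0.155 × (20.5 − 14.8) / 14.8 = 0.8835/14.8 = 0.0597 μM.

0.0597 μM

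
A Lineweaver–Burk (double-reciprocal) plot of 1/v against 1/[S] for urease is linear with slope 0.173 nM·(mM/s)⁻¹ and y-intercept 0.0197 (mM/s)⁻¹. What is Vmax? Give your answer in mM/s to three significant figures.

50.8 mM/s

The y-intercept of a Lineweaver–Burk plot equals 1/Vmax, so Vmax = 1/0.0197 = 50.8 mM/s.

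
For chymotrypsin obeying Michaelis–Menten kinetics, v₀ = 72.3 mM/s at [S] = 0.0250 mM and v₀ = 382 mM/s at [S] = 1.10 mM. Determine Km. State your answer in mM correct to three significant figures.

From v = Vmax[S]/(Km+[S]), each point gives Vmax = v(Km+[S])/[S].
Equating: 72.3(Km+0.0250)/0.0250 = 382(Km+1.10)/1.10.
2892·Km + 72.3 = 347.3·Km + 382, so (2892 − 347.3)·Km = 382 − 72.3.
Km = 309.7/2545 = 0.122 mM; then Vmax = 72.3(0.122+0.0250)/0.0250 = 424 mM/s.

0.122 mM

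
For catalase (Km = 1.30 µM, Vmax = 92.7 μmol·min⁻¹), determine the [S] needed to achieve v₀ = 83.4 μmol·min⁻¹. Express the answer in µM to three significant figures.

The required fractional saturation is v/Vmax = 83.4/92.7 = 0.8997.
Then [S]/(Km+[S]) = 0.8997 ⇒ [S] = 1.30 × 0.8997/(1 − 0.8997) = 11.7 µM.

11.7 µM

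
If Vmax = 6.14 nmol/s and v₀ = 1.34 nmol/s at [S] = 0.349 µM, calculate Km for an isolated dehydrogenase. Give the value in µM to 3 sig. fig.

1.25 µM

From v = Vmax[S]/(Km+[S]), Km = [S](Vmax − v)/v.
Km = 0.349 × (6.14 − 1.34) / 1.34 = 1.675/1.34 = 1.25 µM.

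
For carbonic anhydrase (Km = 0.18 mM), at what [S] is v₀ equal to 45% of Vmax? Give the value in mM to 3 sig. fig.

0.147 mM

v/Vmax = [S]/(Km+[S]) = 0.45, so [S] = Km·0.45/(1 − 0.45) = 0.18 × 0.8182.
[S] = 0.147 mM.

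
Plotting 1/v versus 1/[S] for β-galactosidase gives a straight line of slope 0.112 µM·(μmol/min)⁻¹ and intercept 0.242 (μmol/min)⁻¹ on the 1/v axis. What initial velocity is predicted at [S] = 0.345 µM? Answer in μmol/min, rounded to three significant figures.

1.76 μmol/min

The y-intercept is 1/Vmax, so Vmax = 1/0.242 = 4.13 μmol/min.
The slope is Km/Vmax, so Km = 0.112 × 4.13 = 0.463 µM.
Then v = 4.13 × 0.345/(0.463 + 0.345) = 1.76 μmol/min.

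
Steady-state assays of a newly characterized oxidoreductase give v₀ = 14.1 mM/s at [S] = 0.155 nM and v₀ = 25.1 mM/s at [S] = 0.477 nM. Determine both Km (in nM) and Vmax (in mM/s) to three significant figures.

In reciprocal form, 1/v = (Km/Vmax)·(1/[S]) + 1/Vmax. The two points give (1/[S], 1/v) = (6.452, 0.07092) and (2.096, 0.03984).
Slope = (0.07092 − 0.03984)/(6.452 − 2.096) = 0.007137; intercept = 0.07092 − 0.007137×6.452 = 0.02488.
Vmax = 1/intercept = 40.2 mM/s; Km = slope × Vmax = 0.007137 × 40.2 = 0.287 nM.

Km = 0.287 nM; Vmax = 40.2 mM/s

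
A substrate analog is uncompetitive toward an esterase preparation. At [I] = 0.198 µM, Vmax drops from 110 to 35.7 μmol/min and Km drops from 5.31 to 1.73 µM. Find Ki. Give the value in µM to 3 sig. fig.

Uncompetitive: Vmax,app = Vmax/α (and Km,app = Km/α) with α = 1 + [I]/Ki.
α = Vmax/Vmax,app = 110/35.7 = 3.081.
Since α = 1 + [I]/Ki, [I]/Ki = 3.081 − 1 = 2.081 and Ki = 0.198/2.081 = 0.0951 µM.

0.0951 µM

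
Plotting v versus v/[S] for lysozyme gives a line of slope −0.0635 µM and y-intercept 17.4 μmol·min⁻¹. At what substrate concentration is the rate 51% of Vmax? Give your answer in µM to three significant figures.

The Eadie–Hofstee slope gives Km = 0.0635 µM (slope = −Km).
v/Vmax = [S]/(Km+[S]) = 0.51 ⇒ [S] = Km·0.51/(1−0.51) = 0.0635 × 1.041 = 0.0661 µM.

0.0661 µM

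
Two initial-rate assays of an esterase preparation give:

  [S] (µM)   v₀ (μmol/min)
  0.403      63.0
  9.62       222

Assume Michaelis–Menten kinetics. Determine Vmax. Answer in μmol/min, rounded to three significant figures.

From v = Vmax[S]/(Km+[S]), each point gives Vmax = v(Km+[S])/[S].
Equating: 63.0(Km+0.403)/0.403 = 222(Km+9.62)/9.62.
156.3·Km + 63.0 = 23.08·Km + 222, so (156.3 − 23.08)·Km = 222 − 63.0.
Km = 159.0/133.3 = 1.19 µM; then Vmax = 63.0(1.19+0.403)/0.403 = 250 μmol/min.

250 μmol/min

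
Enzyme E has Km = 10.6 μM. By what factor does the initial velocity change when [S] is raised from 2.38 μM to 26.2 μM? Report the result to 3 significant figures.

3.88

The fractional saturations are [S]/(Km+[S]) = 2.38/12.98 = 0.1834 and 26.2/36.80 = 0.7120.
v₂/v₁ is just their ratio: 0.7120/0.1834 = 3.88.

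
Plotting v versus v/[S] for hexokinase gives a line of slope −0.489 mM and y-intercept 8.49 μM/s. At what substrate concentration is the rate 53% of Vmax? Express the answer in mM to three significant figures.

0.551 mM

The Eadie–Hofstee slope gives Km = 0.489 mM (slope = −Km).
v/Vmax = [S]/(Km+[S]) = 0.53 ⇒ [S] = Km·0.53/(1−0.53) = 0.489 × 1.128 = 0.551 mM.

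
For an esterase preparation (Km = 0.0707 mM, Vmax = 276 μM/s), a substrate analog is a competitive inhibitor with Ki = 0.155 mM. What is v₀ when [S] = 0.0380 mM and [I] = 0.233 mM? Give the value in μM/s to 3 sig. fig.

48.8 μM/s

α = 1 + [I]/Ki = 1 + 0.233/0.155 = 2.503.
For a competitive inhibitor, Vmax is unchanged and the apparent Km becomes α·Km: Km,app = 0.177 mM, Vmax,app = 276 μM/s.
v = Vmax,app·[S]/(Km,app + [S]) = 276 × 0.0380/(0.177 + 0.0380) = 48.8 μM/s.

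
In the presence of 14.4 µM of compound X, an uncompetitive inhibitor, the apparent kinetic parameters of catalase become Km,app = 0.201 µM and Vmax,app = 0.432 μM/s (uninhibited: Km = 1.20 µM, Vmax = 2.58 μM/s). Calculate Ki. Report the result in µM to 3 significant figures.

Uncompetitive: Vmax,app = Vmax/α (and Km,app = Km/α) with α = 1 + [I]/Ki.
α = Vmax/Vmax,app = 2.58/0.432 = 5.972.
Ki = [I]/(α − 1) = 14.4/4.972 = 2.90 µM.

2.90 µM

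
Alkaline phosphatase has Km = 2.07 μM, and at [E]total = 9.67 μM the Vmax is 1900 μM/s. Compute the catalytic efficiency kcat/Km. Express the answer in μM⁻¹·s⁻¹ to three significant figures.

94.9 μM⁻¹·s⁻¹

kcat = Vmax/[E]total = 1900/9.67 = 196 s⁻¹.
kcat/Km = 196/2.07 = 94.9 μM⁻¹·s⁻¹.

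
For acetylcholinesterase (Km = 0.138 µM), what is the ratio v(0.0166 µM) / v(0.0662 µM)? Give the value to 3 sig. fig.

Since Vmax cancels, v₂/v₁ = [S]₂(Km+[S]₁) / [S]₁(Km+[S]₂).
= 0.0166×(0.138+0.0662) / (0.0662×(0.138+0.0166)) = 0.003390/0.01023 = 0.331.

0.331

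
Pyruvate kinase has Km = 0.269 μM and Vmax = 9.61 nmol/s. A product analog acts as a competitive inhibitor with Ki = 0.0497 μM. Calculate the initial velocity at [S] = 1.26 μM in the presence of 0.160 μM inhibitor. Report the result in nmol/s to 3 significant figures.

5.06 nmol/s

With α = 1 + [I]/Ki = 1 + 0.160/0.0497 = 4.219, the competitive rate law is v = Vmax[S] / (αKm + [S]).
v = 9.61×1.26 / (4.219×0.269 + 1.26) = 12.11/2.395 = 5.06 nmol/s.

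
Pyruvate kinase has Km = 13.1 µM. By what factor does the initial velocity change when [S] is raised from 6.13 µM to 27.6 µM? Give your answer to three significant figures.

The fractional saturations are [S]/(Km+[S]) = 6.13/19.23 = 0.3188 and 27.6/40.70 = 0.6781.
v₂/v₁ is just their ratio: 0.6781/0.3188 = 2.13.

2.13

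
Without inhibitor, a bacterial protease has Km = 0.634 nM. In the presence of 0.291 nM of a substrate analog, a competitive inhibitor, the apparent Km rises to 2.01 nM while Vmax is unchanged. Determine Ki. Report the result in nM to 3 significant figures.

Competitive: Km,app = α·Km with α = 1 + [I]/Ki.
α = Km,app/Km = 2.01/0.634 = 3.170.
Ki = [I]/(α − 1) = 0.291/2.170 = 0.134 nM.

0.134 nM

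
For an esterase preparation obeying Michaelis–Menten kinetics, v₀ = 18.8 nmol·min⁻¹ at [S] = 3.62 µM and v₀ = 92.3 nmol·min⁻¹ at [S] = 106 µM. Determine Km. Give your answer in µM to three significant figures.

From v = Vmax[S]/(Km+[S]), each point gives Vmax = v(Km+[S])/[S].
Equating: 18.8(Km+3.62)/3.62 = 92.3(Km+106)/106.
5.193·Km + 18.8 = 0.8708·Km + 92.3, so (5.193 − 0.8708)·Km = 92.3 − 18.8.
Km = 73.50/4.323 = 17.0 µM; then Vmax = 18.8(17.0+3.62)/3.62 = 107 nmol·min⁻¹.

17.0 µM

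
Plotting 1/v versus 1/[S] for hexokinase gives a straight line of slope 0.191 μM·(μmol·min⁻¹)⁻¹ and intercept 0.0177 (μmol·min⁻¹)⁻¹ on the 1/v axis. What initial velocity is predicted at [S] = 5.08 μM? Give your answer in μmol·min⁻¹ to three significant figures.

The y-intercept is 1/Vmax, so Vmax = 1/0.0177 = 56.5 μmol·min⁻¹.
The slope is Km/Vmax, so Km = 0.191 × 56.5 = 10.8 μM.
Then v = 56.5 × 5.08/(10.8 + 5.08) = 18.1 μmol·min⁻¹.

18.1 μmol·min⁻¹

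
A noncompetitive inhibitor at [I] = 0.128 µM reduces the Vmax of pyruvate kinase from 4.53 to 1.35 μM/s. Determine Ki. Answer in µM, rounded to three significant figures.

0.0543 µM

Noncompetitive: Vmax,app = Vmax/α with α = 1 + [I]/Ki.
α = Vmax/Vmax,app = 4.53/1.35 = 3.356.
Since α = 1 + [I]/Ki, [I]/Ki = 3.356 − 1 = 2.356 and Ki = 0.128/2.356 = 0.0543 µM.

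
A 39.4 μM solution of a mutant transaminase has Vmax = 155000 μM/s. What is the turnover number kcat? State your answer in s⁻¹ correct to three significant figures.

3930 s⁻¹

kcat = Vmax/[E]total = 155000 μM/s / 39.4 μM = 3930 s⁻¹.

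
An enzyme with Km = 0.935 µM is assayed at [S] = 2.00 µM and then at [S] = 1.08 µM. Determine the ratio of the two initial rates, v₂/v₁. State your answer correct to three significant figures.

The fractional saturations are [S]/(Km+[S]) = 2.00/2.935 = 0.6814 and 1.08/2.015 = 0.5360.
v₂/v₁ is just their ratio: 0.5360/0.6814 = 0.787.

0.787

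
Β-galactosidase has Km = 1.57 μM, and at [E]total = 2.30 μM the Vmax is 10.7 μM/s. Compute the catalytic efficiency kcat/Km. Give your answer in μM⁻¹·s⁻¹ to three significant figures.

2.96 μM⁻¹·s⁻¹

kcat = Vmax/[E]total = 10.7/2.30 = 4.65 s⁻¹.
kcat/Km = 4.65/1.57 = 2.96 μM⁻¹·s⁻¹.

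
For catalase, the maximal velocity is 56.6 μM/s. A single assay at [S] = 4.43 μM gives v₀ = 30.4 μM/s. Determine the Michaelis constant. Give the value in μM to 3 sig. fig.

3.82 μM

v/Vmax = 30.4/56.6 = 0.5371 = [S]/(Km+[S]).
So Km + [S] = [S]/0.5371 = 8.248 μM, giving Km = 8.248 − 4.43 = 3.82 μM.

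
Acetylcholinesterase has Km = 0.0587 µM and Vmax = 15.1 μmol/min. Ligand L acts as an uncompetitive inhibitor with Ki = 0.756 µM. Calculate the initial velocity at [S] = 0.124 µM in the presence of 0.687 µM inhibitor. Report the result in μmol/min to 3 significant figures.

With α = 1 + [I]/Ki = 1 + 0.687/0.756 = 1.909, the uncompetitive rate law is v = (Vmax/α)·[S] / (Km/α + [S]).
v = (15.1/1.909)×0.124 / (0.0587/1.909 + 0.124) = 0.9810/0.1548 = 6.34 μmol/min.

6.34 μmol/min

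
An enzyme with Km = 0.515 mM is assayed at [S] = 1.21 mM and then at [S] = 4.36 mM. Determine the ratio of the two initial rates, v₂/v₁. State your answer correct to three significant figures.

The fractional saturations are [S]/(Km+[S]) = 1.21/1.725 = 0.7014 and 4.36/4.875 = 0.8944.
v₂/v₁ is just their ratio: 0.8944/0.7014 = 1.28.

1.28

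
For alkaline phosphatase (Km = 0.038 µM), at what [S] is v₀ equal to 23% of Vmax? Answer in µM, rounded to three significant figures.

v/Vmax = [S]/(Km+[S]) = 0.23, so [S] = Km·0.23/(1 − 0.23) = 0.038 × 0.2987.
[S] = 0.0114 µM.

0.0114 µM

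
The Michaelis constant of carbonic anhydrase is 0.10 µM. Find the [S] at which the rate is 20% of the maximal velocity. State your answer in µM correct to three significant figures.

v/Vmax = [S]/(Km+[S]) = 0.2, so [S] = Km·0.2/(1 − 0.2) = 0.10 × 0.2500.
[S] = 0.0250 µM.

0.0250 µM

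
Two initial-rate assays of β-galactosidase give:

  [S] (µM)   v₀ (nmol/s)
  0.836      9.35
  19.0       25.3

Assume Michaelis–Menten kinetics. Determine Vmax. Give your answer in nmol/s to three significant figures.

27.5 nmol/s

In reciprocal form, 1/v = (Km/Vmax)·(1/[S]) + 1/Vmax. The two points give (1/[S], 1/v) = (1.196, 0.1070) and (0.05263, 0.03953).
Slope = (0.1070 − 0.03953)/(1.196 − 0.05263) = 0.05896; intercept = 0.1070 − 0.05896×1.196 = 0.03642.
Vmax = 1/intercept = 27.5 nmol/s; Km = slope × Vmax = 0.05896 × 27.5 = 1.62 µM.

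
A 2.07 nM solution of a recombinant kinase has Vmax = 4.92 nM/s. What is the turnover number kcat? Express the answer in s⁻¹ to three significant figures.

2.38 s⁻¹

kcat = Vmax/[E]total = 4.92 nM/s / 2.07 nM = 2.38 s⁻¹.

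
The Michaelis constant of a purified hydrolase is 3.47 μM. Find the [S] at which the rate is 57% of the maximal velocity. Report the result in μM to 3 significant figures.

v/Vmax = [S]/(Km+[S]) = 0.57, so [S] = Km·0.57/(1 − 0.57) = 3.47 × 1.326.
[S] = 4.60 μM.

4.60 μM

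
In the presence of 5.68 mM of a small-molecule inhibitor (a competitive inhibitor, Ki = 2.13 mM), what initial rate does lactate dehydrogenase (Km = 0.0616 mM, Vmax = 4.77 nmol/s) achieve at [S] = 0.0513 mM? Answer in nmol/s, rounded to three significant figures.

With α = 1 + [I]/Ki = 1 + 5.68/2.13 = 3.667, the competitive rate law is v = Vmax[S] / (αKm + [S]).
v = 4.77×0.0513 / (3.667×0.0616 + 0.0513) = 0.2447/0.2772 = 0.883 nmol/s.

0.883 nmol/s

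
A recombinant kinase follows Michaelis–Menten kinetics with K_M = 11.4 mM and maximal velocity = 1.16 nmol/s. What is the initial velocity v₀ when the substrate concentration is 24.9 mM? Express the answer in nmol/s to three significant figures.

0.796 nmol/s

v = Vmax·[S]/(Km + [S]) = 1.16 × 24.9 / (11.4 + 24.9)
  = 28.88 / 36.30 = 0.796 nmol/s.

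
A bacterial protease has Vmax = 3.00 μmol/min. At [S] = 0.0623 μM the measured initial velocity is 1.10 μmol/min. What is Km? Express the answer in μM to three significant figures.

v/Vmax = 1.10/3.00 = 0.3667 = [S]/(Km+[S]).
So Km + [S] = [S]/0.3667 = 0.1699 μM, giving Km = 0.1699 − 0.0623 = 0.108 μM.

0.108 μM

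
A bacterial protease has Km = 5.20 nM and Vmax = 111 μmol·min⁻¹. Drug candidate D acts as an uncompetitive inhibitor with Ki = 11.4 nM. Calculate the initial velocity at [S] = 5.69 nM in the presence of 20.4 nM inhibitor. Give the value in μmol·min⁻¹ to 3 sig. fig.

α = 1 + [I]/Ki = 1 + 20.4/11.4 = 2.789.
For an uncompetitive inhibitor, both parameters are divided by α, giving Vmax/α and Km/α: Km,app = 1.86 nM, Vmax,app = 39.8 μmol·min⁻¹.
v = Vmax,app·[S]/(Km,app + [S]) = 39.8 × 5.69/(1.86 + 5.69) = 30.0 μmol·min⁻¹.

30.0 μmol·min⁻¹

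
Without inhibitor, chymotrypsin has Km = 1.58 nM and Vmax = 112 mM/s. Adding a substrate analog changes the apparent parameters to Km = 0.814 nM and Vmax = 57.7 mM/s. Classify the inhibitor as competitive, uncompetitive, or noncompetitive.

uncompetitive

Both Km and Vmax decrease by the same factor (~1.94-fold) — characteristic of uncompetitive inhibition.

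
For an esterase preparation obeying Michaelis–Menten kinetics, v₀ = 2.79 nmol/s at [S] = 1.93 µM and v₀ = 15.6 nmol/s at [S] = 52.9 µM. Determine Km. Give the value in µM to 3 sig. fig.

11.1 µM

From v = Vmax[S]/(Km+[S]), each point gives Vmax = v(Km+[S])/[S].
Equating: 2.79(Km+1.93)/1.93 = 15.6(Km+52.9)/52.9.
1.446·Km + 2.79 = 0.2949·Km + 15.6, so (1.446 − 0.2949)·Km = 15.6 − 2.79.
Km = 12.81/1.151 = 11.1 µM; then Vmax = 2.79(11.1+1.93)/1.93 = 18.9 nmol/s.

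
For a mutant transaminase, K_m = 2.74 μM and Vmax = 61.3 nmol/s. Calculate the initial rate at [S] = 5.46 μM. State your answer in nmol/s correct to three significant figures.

v = Vmax·[S]/(Km + [S]) = 61.3 × 5.46 / (2.74 + 5.46)
  = 334.7 / 8.200 = 40.8 nmol/s.

40.8 nmol/s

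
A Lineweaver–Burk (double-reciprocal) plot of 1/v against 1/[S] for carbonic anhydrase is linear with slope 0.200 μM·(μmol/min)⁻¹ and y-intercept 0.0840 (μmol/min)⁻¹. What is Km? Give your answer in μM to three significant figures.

y-intercept = 1/Vmax ⇒ Vmax = 11.9 μmol/min; slope = Km/Vmax ⇒ Km = slope × Vmax.
Km = 0.200 × 11.9 = 2.38 μM.

2.38 μM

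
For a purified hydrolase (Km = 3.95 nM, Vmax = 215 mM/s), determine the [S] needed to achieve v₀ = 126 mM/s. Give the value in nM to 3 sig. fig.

5.59 nM

The required fractional saturation is v/Vmax = 126/215 = 0.5860.
Then [S]/(Km+[S]) = 0.5860 ⇒ [S] = 3.95 × 0.5860/(1 − 0.5860) = 5.59 nM.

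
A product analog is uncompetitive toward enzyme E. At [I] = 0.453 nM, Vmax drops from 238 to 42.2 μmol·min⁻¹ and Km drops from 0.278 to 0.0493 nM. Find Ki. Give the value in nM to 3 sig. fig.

0.0976 nM

Uncompetitive: Vmax,app = Vmax/α (and Km,app = Km/α) with α = 1 + [I]/Ki.
α = Vmax/Vmax,app = 238/42.2 = 5.640.
Ki = [I]/(α − 1) = 0.453/4.640 = 0.0976 nM.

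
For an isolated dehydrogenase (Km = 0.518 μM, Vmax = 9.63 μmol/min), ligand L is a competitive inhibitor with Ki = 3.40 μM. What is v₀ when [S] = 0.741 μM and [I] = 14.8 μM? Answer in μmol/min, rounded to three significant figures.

2.03 μmol/min

With α = 1 + [I]/Ki = 1 + 14.8/3.40 = 5.353, the competitive rate law is v = Vmax[S] / (αKm + [S]).
v = 9.63×0.741 / (5.353×0.518 + 0.741) = 7.136/3.514 = 2.03 μmol/min.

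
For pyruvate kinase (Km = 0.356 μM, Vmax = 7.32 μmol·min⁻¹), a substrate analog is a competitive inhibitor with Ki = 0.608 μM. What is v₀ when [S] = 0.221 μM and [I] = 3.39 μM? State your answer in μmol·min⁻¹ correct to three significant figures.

With α = 1 + [I]/Ki = 1 + 3.39/0.608 = 6.576, the competitive rate law is v = Vmax[S] / (αKm + [S]).
v = 7.32×0.221 / (6.576×0.356 + 0.221) = 1.618/2.562 = 0.631 μmol·min⁻¹.

0.631 μmol·min⁻¹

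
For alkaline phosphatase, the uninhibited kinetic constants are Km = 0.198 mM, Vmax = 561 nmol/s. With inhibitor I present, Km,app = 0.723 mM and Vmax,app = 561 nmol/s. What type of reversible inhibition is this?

Km increases (0.198 → 0.723 mM) while Vmax is unchanged — the hallmark of competitive inhibition.

competitive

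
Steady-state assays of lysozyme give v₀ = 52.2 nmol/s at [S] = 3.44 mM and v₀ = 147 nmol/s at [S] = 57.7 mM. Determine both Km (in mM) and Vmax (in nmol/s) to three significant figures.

Km = 7.51 mM; Vmax = 166 nmol/s

From v = Vmax[S]/(Km+[S]), each point gives Vmax = v(Km+[S])/[S].
Equating: 52.2(Km+3.44)/3.44 = 147(Km+57.7)/57.7.
15.17·Km + 52.2 = 2.548·Km + 147, so (15.17 − 2.548)·Km = 147 − 52.2.
Km = 94.80/12.63 = 7.51 mM; then Vmax = 52.2(7.51+3.44)/3.44 = 166 nmol/s.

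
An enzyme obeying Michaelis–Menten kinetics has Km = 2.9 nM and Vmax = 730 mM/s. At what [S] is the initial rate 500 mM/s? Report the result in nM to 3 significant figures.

Rearranging v = Vmax[S]/(Km+[S]) gives [S] = Km·v/(Vmax − v).
[S] = 2.9 × 500 / (730 − 500) = 1450/230.0 = 6.30 nM.

6.30 nM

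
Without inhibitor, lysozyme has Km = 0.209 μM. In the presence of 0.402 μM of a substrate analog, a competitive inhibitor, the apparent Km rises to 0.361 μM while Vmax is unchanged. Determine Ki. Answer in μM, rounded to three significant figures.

0.553 μM

Competitive: Km,app = α·Km with α = 1 + [I]/Ki.
α = Km,app/Km = 0.361/0.209 = 1.727.
Since α = 1 + [I]/Ki, [I]/Ki = 1.727 − 1 = 0.7273 and Ki = 0.402/0.7273 = 0.553 μM.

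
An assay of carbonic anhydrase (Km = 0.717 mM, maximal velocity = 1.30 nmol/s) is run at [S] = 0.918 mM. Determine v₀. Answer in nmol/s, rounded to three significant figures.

0.730 nmol/s

v = Vmax·[S]/(Km + [S]) = 1.30 × 0.918 / (0.717 + 0.918)
  = 1.193 / 1.635 = 0.730 nmol/s.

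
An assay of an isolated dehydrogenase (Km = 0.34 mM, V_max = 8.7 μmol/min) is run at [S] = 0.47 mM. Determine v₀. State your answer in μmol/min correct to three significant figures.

v = Vmax·[S]/(Km + [S]) = 8.7 × 0.47 / (0.34 + 0.47)
  = 4.089 / 0.8100 = 5.05 μmol/min.

5.05 μmol/min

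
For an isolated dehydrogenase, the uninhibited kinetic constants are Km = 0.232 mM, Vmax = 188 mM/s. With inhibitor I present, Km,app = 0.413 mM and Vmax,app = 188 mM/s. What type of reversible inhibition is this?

Km increases (0.232 → 0.413 mM) while Vmax is unchanged — the hallmark of competitive inhibition.

competitive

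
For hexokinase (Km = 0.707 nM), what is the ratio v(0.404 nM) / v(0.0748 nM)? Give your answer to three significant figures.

The fractional saturations are [S]/(Km+[S]) = 0.0748/0.7818 = 0.09568 and 0.404/1.111 = 0.3636.
v₂/v₁ is just their ratio: 0.3636/0.09568 = 3.80.

3.80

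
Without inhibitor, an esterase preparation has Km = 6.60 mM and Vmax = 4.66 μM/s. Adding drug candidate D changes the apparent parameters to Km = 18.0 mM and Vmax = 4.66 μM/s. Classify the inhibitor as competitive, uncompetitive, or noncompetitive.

competitive

Km increases (6.60 → 18.0 mM) while Vmax is unchanged — the hallmark of competitive inhibition.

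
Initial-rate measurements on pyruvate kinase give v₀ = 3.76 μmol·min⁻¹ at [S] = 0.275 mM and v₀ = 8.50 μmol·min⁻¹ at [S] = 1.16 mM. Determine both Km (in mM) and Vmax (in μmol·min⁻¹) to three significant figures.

From v = Vmax[S]/(Km+[S]), each point gives Vmax = v(Km+[S])/[S].
Equating: 3.76(Km+0.275)/0.275 = 8.50(Km+1.16)/1.16.
13.67·Km + 3.76 = 7.328·Km + 8.50, so (13.67 − 7.328)·Km = 8.50 − 3.76.
Km = 4.740/6.345 = 0.747 mM; then Vmax = 3.76(0.747+0.275)/0.275 = 14.0 μmol·min⁻¹.

Km = 0.747 mM; Vmax = 14.0 μmol·min⁻¹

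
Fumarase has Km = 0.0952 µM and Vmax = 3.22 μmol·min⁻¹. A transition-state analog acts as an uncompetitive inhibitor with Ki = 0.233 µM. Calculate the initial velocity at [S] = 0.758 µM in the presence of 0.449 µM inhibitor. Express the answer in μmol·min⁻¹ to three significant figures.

With α = 1 + [I]/Ki = 1 + 0.449/0.233 = 2.927, the uncompetitive rate law is v = (Vmax/α)·[S] / (Km/α + [S]).
v = (3.22/2.927)×0.758 / (0.0952/2.927 + 0.758) = 0.8339/0.7905 = 1.05 μmol·min⁻¹.

1.05 μmol·min⁻¹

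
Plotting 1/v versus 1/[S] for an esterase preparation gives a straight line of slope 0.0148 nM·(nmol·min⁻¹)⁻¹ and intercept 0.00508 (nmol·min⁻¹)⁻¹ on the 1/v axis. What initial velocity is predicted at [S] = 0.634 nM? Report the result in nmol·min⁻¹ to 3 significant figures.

35.2 nmol·min⁻¹

The y-intercept is 1/Vmax, so Vmax = 1/0.00508 = 197 nmol·min⁻¹.
The slope is Km/Vmax, so Km = 0.0148 × 197 = 2.91 nM.
Then v = 197 × 0.634/(2.91 + 0.634) = 35.2 nmol·min⁻¹.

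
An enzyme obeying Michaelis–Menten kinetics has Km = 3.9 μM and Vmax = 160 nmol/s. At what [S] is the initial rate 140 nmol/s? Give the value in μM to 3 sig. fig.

Rearranging v = Vmax[S]/(Km+[S]) gives [S] = Km·v/(Vmax − v).
[S] = 3.9 × 140 / (160 − 140) = 546.0/20.00 = 27.3 μM.

27.3 μM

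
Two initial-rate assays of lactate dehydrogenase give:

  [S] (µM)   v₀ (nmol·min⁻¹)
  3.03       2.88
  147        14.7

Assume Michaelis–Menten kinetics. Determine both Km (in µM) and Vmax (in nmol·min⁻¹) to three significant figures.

From v = Vmax[S]/(Km+[S]), each point gives Vmax = v(Km+[S])/[S].
Equating: 2.88(Km+3.03)/3.03 = 14.7(Km+147)/147.
0.9505·Km + 2.88 = 0.1000·Km + 14.7, so (0.9505 − 0.1000)·Km = 14.7 − 2.88.
Km = 11.82/0.8505 = 13.9 µM; then Vmax = 2.88(13.9+3.03)/3.03 = 16.1 nmol·min⁻¹.

Km = 13.9 µM; Vmax = 16.1 nmol·min⁻¹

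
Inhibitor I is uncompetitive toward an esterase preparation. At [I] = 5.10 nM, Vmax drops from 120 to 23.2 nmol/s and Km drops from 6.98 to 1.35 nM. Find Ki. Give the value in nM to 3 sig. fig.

1.22 nM

Uncompetitive: Vmax,app = Vmax/α (and Km,app = Km/α) with α = 1 + [I]/Ki.
α = Vmax/Vmax,app = 120/23.2 = 5.172.
Ki = [I]/(α − 1) = 5.10/4.172 = 1.22 nM.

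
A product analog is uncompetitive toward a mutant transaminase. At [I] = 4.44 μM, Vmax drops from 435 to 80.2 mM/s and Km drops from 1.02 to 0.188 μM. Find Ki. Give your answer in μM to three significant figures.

Uncompetitive: Vmax,app = Vmax/α (and Km,app = Km/α) with α = 1 + [I]/Ki.
α = Vmax/Vmax,app = 435/80.2 = 5.424.
Since α = 1 + [I]/Ki, [I]/Ki = 5.424 − 1 = 4.424 and Ki = 4.44/4.424 = 1.00 μM.

1.00 μM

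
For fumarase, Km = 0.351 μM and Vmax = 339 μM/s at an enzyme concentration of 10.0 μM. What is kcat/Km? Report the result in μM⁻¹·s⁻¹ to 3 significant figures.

96.6 μM⁻¹·s⁻¹

kcat = Vmax/[E]total = 339/10.0 = 33.9 s⁻¹.
kcat/Km = 33.9/0.351 = 96.6 μM⁻¹·s⁻¹.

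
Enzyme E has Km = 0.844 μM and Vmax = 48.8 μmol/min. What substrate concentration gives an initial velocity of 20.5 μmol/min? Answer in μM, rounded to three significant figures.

Rearranging v = Vmax[S]/(Km+[S]) gives [S] = Km·v/(Vmax − v).
[S] = 0.844 × 20.5 / (48.8 − 20.5) = 17.30/28.30 = 0.611 μM.

0.611 μM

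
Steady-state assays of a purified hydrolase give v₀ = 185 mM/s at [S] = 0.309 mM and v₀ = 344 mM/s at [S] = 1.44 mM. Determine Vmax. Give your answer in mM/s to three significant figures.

In reciprocal form, 1/v = (Km/Vmax)·(1/[S]) + 1/Vmax. The two points give (1/[S], 1/v) = (3.236, 0.005405) and (0.6944, 0.002907).
Slope = (0.005405 − 0.002907)/(3.236 − 0.6944) = 0.0009829; intercept = 0.005405 − 0.0009829×3.236 = 0.002224.
Vmax = 1/intercept = 450 mM/s; Km = slope × Vmax = 0.0009829 × 450 = 0.442 mM.

450 mM/s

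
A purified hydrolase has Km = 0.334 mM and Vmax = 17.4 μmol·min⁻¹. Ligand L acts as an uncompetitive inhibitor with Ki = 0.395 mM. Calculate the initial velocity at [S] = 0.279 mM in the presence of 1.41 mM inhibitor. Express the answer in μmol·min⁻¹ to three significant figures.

α = 1 + [I]/Ki = 1 + 1.41/0.395 = 4.570.
For an uncompetitive inhibitor, both parameters are divided by α, giving Vmax/α and Km/α: Km,app = 0.0731 mM, Vmax,app = 3.81 μmol·min⁻¹.
v = Vmax,app·[S]/(Km,app + [S]) = 3.81 × 0.279/(0.0731 + 0.279) = 3.02 μmol·min⁻¹.

3.02 μmol·min⁻¹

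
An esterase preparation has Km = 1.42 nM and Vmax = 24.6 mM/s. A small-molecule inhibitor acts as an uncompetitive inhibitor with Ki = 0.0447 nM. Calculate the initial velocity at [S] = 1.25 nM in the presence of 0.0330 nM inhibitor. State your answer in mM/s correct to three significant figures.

With α = 1 + [I]/Ki = 1 + 0.0330/0.0447 = 1.738, the uncompetitive rate law is v = (Vmax/α)·[S] / (Km/α + [S]).
v = (24.6/1.738)×1.25 / (1.42/1.738 + 1.25) = 17.69/2.067 = 8.56 mM/s.

8.56 mM/s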